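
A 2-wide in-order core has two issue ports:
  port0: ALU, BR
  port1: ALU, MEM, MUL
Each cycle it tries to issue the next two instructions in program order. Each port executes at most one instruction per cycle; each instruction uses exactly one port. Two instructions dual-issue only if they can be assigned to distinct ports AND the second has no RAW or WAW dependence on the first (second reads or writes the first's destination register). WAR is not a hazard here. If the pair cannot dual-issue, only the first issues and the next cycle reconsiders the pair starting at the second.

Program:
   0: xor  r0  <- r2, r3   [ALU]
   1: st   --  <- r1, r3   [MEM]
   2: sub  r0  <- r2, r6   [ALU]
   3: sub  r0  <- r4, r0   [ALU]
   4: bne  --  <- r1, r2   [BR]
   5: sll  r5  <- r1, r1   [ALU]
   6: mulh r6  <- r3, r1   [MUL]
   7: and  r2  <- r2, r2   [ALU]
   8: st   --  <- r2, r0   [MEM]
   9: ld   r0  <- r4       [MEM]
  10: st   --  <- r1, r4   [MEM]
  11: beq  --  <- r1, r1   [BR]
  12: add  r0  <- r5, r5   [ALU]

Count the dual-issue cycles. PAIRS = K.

PAIRS = 4

[0] i0+i1  xor st  -- 2-wide
[1] i2  sub  -- RAW+WAW r0
[2] i3+i4  sub bne  -- 2-wide
[3] i5+i6  sll mulh  -- 2-wide
[4] i7  and  -- RAW r2
[5] i8  st  -- no-port MEM/MEM
[6] i9  ld  -- no-port MEM/MEM
[7] i10+i11  st beq  -- 2-wide
[8] i12  add  -- tail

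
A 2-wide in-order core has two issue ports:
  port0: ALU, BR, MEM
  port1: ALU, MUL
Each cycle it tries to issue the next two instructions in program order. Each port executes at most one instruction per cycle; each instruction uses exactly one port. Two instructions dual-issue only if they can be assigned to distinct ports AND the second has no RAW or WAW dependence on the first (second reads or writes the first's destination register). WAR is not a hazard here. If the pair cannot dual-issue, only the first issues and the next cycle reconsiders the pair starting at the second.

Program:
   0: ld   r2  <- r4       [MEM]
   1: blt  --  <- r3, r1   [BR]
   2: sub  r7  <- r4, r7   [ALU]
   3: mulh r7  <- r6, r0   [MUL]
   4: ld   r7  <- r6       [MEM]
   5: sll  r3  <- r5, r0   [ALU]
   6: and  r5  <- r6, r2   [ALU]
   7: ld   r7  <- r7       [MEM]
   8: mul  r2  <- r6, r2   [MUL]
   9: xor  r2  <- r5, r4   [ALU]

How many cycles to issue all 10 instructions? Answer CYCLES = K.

CYCLES = 7

[0] i0  ld.MEM  -- no-port MEM/BR
[1] i1/i2  blt.BR+sub.ALU  -- pair
[2] i3  mulh.MUL  -- WAW r7
[3] i4/i5  ld.MEM+sll.ALU  -- pair
[4] i6/i7  and.ALU+ld.MEM  -- pair
[5] i8  mul.MUL  -- WAW r2
[6] i9  xor.ALU  -- tail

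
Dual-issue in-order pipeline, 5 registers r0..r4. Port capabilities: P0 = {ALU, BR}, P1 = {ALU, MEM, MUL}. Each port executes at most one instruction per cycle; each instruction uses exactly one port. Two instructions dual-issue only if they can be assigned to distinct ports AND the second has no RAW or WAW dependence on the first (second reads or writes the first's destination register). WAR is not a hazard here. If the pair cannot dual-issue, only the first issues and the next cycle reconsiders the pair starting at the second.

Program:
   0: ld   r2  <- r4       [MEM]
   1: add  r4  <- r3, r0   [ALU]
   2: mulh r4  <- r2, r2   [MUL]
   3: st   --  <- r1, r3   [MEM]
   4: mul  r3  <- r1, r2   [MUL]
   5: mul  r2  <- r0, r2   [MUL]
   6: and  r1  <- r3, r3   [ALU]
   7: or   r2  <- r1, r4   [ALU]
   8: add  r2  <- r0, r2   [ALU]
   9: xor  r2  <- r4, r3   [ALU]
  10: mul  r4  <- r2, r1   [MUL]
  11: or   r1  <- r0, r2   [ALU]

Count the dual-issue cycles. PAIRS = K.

0. ld;add @i0+i1  | pair
1. mulh @i2  | no-port MUL/MEM
2. st @i3  | no-port MEM/MUL
3. mul @i4  | no-port MUL/MUL
4. mul;and @i5+i6  | pair
5. or @i7  | RAW+WAW r2
6. add @i8  | WAW r2
7. xor @i9  | RAW r2
8. mul;or @i10+i11  | pair

PAIRS = 3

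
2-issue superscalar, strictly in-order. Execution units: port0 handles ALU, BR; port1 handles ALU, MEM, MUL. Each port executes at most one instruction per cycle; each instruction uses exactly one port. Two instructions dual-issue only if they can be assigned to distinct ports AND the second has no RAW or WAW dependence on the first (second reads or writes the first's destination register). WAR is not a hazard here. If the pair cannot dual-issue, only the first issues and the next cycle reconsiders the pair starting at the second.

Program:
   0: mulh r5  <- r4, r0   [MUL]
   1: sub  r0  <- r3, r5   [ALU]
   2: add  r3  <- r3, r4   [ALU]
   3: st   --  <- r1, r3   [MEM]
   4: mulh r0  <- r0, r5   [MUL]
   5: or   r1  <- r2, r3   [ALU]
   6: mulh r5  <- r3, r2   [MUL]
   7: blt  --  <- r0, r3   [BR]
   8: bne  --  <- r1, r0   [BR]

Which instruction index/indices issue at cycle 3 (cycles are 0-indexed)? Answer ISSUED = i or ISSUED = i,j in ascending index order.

ISSUED = 4,5

  cy0 -> i0 (mulh) RAW r5
  cy1 -> i1+i2 (sub+add) 2-wide
  cy2 -> i3 (st) no-port MEM/MUL
  cy3 -> i4+i5 (mulh+or) 2-wide
  cy4 -> i6+i7 (mulh+blt) 2-wide
  cy5 -> i8 (bne) tail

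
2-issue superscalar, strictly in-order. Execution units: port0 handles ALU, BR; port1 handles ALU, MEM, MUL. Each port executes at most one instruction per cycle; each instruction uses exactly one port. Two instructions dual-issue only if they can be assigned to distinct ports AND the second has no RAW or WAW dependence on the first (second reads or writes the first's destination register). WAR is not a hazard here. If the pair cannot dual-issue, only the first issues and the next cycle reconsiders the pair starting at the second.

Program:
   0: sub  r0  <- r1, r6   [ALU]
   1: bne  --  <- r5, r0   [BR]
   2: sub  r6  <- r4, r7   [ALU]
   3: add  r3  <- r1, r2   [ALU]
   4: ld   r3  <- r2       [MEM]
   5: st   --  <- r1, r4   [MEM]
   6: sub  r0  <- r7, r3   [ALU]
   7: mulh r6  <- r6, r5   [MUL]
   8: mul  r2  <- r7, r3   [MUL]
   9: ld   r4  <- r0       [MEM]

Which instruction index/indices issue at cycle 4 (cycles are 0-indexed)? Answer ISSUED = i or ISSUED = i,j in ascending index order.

ISSUED = 5,6

[0] i0  sub.ALU  -- RAW r0
[1] i1&i2  bne.BR/sub.ALU  -- dual
[2] i3  add.ALU  -- WAW r3
[3] i4  ld.MEM  -- no-port MEM/MEM
[4] i5&i6  st.MEM/sub.ALU  -- dual
[5] i7  mulh.MUL  -- no-port MUL/MUL
[6] i8  mul.MUL  -- no-port MUL/MEM
[7] i9  ld.MEM  -- tail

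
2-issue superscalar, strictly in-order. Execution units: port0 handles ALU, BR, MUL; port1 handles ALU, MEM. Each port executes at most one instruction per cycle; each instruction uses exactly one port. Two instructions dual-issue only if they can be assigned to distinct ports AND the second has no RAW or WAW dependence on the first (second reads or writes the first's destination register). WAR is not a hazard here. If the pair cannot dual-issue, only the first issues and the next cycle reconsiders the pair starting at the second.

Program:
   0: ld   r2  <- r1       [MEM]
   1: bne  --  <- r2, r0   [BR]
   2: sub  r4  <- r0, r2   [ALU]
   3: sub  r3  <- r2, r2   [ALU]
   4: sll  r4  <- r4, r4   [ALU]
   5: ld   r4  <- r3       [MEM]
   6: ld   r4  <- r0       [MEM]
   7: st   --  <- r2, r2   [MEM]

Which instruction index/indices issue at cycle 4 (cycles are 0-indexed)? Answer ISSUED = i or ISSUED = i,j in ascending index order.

#0 head=0: ld i0 RAW r2
#1 head=1: bne;sub i1/i2 pair
#2 head=3: sub;sll i3/i4 pair
#3 head=5: ld i5 no-port MEM/MEM
#4 head=6: ld i6 no-port MEM/MEM
#5 head=7: st i7 tail

ISSUED = 6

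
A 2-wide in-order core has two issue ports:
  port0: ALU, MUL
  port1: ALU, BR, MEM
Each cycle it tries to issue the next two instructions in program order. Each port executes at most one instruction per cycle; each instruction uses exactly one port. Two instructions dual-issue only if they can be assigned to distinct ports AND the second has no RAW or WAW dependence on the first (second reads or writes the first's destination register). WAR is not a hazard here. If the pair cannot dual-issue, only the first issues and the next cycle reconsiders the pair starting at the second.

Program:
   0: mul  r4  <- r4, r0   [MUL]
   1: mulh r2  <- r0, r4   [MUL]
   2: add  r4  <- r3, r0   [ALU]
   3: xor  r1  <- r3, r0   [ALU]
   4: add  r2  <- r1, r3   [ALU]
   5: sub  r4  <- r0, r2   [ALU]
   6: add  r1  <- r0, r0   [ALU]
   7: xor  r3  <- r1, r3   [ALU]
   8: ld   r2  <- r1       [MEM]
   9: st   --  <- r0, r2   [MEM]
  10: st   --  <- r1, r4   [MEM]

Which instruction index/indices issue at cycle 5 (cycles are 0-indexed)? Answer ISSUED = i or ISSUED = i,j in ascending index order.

ISSUED = 7,8

[0] i0  mul.MUL  -- no-port MUL/MUL
[1] i1+i2  mulh.MUL add.ALU  -- pair
[2] i3  xor.ALU  -- RAW r1
[3] i4  add.ALU  -- RAW r2
[4] i5+i6  sub.ALU add.ALU  -- pair
[5] i7+i8  xor.ALU ld.MEM  -- pair
[6] i9  st.MEM  -- no-port MEM/MEM
[7] i10  st.MEM  -- tail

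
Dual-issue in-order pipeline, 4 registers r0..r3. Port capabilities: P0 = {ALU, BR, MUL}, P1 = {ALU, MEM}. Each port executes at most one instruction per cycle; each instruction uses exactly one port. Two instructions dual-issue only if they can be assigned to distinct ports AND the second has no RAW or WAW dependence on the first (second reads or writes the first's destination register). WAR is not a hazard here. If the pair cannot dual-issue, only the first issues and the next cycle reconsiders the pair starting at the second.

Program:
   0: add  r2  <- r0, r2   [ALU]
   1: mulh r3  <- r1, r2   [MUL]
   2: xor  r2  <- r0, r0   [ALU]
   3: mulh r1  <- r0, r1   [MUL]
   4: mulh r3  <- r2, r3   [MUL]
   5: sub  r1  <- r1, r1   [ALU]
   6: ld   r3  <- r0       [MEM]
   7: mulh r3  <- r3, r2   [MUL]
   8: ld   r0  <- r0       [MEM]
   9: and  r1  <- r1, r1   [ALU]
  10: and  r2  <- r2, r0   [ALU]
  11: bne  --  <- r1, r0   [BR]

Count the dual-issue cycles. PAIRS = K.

t=0 i0:add.ALU ; RAW r2
t=1 i1,i2:mulh.MUL;xor.ALU ; pair
t=2 i3:mulh.MUL ; no-port MUL/MUL
t=3 i4,i5:mulh.MUL;sub.ALU ; pair
t=4 i6:ld.MEM ; RAW+WAW r3
t=5 i7,i8:mulh.MUL;ld.MEM ; pair
t=6 i9,i10:and.ALU;and.ALU ; pair
t=7 i11:bne.BR ; tail

PAIRS = 4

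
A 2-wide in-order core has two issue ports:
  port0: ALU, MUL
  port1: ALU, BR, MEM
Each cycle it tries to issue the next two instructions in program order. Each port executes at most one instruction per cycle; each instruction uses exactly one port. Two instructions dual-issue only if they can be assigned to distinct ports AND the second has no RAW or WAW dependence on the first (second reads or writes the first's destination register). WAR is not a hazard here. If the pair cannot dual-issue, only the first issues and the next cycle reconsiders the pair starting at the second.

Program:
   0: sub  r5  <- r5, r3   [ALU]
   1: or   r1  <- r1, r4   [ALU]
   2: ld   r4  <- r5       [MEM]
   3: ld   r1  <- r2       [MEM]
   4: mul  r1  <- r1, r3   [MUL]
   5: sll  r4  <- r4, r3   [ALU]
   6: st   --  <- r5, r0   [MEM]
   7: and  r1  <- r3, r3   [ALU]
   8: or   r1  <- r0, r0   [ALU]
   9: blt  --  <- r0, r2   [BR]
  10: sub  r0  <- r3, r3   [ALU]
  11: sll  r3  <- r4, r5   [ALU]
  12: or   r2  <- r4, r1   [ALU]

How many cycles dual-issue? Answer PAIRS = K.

  cy0 -> i0,i1 (sub/or) 2-wide
  cy1 -> i2 (ld) no-port MEM/MEM
  cy2 -> i3 (ld) RAW+WAW r1
  cy3 -> i4,i5 (mul/sll) 2-wide
  cy4 -> i6,i7 (st/and) 2-wide
  cy5 -> i8,i9 (or/blt) 2-wide
  cy6 -> i10,i11 (sub/sll) 2-wide
  cy7 -> i12 (or) tail

PAIRS = 5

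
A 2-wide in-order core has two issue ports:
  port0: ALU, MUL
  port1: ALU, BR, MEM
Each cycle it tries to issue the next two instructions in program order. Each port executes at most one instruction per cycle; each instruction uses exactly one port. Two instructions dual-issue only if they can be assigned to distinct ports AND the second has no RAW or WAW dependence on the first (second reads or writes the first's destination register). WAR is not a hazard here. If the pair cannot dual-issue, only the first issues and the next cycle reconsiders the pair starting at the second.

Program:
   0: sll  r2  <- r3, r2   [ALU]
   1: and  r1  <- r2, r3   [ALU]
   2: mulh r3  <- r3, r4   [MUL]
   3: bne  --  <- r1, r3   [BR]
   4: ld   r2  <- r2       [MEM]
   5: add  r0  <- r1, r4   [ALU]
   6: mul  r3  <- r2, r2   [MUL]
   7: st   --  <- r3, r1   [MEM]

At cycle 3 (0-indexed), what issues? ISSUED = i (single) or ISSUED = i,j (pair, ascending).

ISSUED = 4,5

  cy0 -> i0 (sll.ALU) RAW r2
  cy1 -> i1/i2 (and.ALU/mulh.MUL) 2-wide
  cy2 -> i3 (bne.BR) no-port BR/MEM
  cy3 -> i4/i5 (ld.MEM/add.ALU) 2-wide
  cy4 -> i6 (mul.MUL) RAW r3
  cy5 -> i7 (st.MEM) tail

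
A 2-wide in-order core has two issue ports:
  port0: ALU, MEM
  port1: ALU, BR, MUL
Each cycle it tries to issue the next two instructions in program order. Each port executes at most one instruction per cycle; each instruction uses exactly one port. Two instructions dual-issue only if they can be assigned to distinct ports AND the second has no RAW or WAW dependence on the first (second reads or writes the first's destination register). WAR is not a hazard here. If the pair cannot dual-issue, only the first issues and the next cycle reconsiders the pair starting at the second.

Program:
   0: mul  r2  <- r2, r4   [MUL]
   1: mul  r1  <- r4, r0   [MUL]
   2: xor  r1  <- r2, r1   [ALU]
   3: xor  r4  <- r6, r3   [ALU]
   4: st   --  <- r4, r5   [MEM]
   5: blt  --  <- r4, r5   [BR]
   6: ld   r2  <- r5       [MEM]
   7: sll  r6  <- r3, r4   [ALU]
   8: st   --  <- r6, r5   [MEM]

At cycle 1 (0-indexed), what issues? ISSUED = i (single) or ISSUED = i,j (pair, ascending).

c0: i0 mul  no-port MUL/MUL
c1: i1 mul  RAW+WAW r1
c2: i2,i3 xor xor  2-wide
c3: i4,i5 st blt  2-wide
c4: i6,i7 ld sll  2-wide
c5: i8 st  tail

ISSUED = 1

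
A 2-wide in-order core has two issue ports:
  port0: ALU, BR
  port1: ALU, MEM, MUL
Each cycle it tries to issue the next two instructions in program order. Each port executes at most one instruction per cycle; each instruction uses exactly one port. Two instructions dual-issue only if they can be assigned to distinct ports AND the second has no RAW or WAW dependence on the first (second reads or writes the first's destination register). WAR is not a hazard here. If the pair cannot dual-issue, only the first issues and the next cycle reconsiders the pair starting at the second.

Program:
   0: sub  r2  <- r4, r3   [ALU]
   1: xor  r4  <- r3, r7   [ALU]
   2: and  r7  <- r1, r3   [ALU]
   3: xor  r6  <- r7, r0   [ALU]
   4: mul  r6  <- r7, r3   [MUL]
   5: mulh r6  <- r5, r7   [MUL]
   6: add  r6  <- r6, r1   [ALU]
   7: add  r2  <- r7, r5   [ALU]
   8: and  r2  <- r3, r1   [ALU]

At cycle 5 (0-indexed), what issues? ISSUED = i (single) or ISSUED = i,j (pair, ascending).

  cy0 -> i0/i1 (sub.ALU+xor.ALU) 2-wide
  cy1 -> i2 (and.ALU) RAW r7
  cy2 -> i3 (xor.ALU) WAW r6
  cy3 -> i4 (mul.MUL) no-port MUL/MUL
  cy4 -> i5 (mulh.MUL) RAW+WAW r6
  cy5 -> i6/i7 (add.ALU+add.ALU) 2-wide
  cy6 -> i8 (and.ALU) tail

ISSUED = 6,7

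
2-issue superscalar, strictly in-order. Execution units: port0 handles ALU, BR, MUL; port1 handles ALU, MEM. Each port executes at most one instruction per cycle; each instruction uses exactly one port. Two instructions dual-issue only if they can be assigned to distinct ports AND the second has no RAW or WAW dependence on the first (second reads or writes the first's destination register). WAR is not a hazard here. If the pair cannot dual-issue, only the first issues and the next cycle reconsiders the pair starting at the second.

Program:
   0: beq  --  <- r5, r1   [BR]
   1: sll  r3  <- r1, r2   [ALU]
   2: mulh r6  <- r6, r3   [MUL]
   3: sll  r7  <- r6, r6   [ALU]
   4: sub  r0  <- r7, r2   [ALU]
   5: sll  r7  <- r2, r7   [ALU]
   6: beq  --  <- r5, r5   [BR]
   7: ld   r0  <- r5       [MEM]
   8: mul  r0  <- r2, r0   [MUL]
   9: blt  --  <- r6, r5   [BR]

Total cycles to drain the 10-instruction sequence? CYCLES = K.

CYCLES = 7

0. beq.BR/sll.ALU @i0/i1  | dual
1. mulh.MUL @i2  | RAW r6
2. sll.ALU @i3  | RAW r7
3. sub.ALU/sll.ALU @i4/i5  | dual
4. beq.BR/ld.MEM @i6/i7  | dual
5. mul.MUL @i8  | no-port MUL/BR
6. blt.BR @i9  | tail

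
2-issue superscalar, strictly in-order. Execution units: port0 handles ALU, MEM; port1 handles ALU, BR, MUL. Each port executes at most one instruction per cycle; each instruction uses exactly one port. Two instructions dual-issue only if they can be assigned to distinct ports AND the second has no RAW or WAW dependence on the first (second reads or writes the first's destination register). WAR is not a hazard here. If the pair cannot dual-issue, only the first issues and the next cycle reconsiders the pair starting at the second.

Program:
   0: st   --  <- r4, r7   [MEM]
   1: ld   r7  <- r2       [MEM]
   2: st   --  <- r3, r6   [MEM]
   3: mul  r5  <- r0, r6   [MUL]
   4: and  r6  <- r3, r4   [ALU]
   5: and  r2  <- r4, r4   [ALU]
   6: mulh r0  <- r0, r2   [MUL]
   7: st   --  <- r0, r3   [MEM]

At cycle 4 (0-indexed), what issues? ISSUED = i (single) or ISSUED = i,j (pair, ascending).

#0 head=0: st i0 no-port MEM/MEM
#1 head=1: ld i1 no-port MEM/MEM
#2 head=2: st+mul i2/i3 pair
#3 head=4: and+and i4/i5 pair
#4 head=6: mulh i6 RAW r0
#5 head=7: st i7 tail

ISSUED = 6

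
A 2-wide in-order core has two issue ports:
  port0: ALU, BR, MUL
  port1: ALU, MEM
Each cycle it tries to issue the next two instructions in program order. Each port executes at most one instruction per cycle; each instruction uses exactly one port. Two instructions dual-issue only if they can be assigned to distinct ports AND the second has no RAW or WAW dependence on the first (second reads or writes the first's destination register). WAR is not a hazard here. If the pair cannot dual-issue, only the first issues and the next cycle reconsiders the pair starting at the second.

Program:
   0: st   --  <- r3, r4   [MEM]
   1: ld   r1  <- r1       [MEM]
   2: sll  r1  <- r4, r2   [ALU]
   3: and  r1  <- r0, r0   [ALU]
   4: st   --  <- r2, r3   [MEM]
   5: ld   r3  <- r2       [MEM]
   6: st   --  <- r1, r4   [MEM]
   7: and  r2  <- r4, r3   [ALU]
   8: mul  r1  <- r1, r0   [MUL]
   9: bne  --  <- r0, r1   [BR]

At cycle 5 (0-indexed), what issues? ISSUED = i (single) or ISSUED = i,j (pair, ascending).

ISSUED = 6,7

  cy0 -> i0 (st) no-port MEM/MEM
  cy1 -> i1 (ld) WAW r1
  cy2 -> i2 (sll) WAW r1
  cy3 -> i3/i4 (and;st) 2-wide
  cy4 -> i5 (ld) no-port MEM/MEM
  cy5 -> i6/i7 (st;and) 2-wide
  cy6 -> i8 (mul) no-port MUL/BR
  cy7 -> i9 (bne) tail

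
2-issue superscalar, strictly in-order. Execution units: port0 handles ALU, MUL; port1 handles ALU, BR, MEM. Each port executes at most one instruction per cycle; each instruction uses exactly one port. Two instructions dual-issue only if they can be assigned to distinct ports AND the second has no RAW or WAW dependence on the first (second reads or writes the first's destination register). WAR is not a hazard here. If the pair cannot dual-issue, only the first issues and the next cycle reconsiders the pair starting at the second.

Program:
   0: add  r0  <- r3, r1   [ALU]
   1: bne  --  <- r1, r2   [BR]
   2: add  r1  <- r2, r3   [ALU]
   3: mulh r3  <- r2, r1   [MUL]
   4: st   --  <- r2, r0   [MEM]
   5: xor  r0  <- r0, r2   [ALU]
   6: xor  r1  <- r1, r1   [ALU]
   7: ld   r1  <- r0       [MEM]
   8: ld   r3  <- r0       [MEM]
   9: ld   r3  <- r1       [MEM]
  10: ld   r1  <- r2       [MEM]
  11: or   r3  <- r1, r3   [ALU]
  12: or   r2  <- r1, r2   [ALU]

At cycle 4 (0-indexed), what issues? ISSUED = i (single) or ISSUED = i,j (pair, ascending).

ISSUED = 7

  cy0 -> i0+i1 (add.ALU bne.BR) pair
  cy1 -> i2 (add.ALU) RAW r1
  cy2 -> i3+i4 (mulh.MUL st.MEM) pair
  cy3 -> i5+i6 (xor.ALU xor.ALU) pair
  cy4 -> i7 (ld.MEM) no-port MEM/MEM
  cy5 -> i8 (ld.MEM) no-port MEM/MEM
  cy6 -> i9 (ld.MEM) no-port MEM/MEM
  cy7 -> i10 (ld.MEM) RAW r1
  cy8 -> i11+i12 (or.ALU or.ALU) pair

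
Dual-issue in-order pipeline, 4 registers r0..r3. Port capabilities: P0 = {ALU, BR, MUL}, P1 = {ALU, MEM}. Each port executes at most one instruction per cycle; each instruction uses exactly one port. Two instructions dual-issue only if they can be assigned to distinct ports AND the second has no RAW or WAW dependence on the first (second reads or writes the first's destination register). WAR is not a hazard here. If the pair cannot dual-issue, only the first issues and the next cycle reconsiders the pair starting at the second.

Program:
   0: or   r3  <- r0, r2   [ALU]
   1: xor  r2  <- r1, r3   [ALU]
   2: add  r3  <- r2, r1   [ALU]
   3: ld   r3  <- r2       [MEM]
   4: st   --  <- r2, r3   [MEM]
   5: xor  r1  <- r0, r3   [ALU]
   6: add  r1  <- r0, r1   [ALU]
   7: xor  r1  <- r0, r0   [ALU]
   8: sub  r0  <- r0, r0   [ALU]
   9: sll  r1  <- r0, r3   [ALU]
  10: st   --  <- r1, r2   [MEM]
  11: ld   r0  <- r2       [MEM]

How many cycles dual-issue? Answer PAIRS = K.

  cy0 -> i0 (or) RAW r3
  cy1 -> i1 (xor) RAW r2
  cy2 -> i2 (add) WAW r3
  cy3 -> i3 (ld) no-port MEM/MEM
  cy4 -> i4,i5 (st;xor) pair
  cy5 -> i6 (add) WAW r1
  cy6 -> i7,i8 (xor;sub) pair
  cy7 -> i9 (sll) RAW r1
  cy8 -> i10 (st) no-port MEM/MEM
  cy9 -> i11 (ld) tail

PAIRS = 2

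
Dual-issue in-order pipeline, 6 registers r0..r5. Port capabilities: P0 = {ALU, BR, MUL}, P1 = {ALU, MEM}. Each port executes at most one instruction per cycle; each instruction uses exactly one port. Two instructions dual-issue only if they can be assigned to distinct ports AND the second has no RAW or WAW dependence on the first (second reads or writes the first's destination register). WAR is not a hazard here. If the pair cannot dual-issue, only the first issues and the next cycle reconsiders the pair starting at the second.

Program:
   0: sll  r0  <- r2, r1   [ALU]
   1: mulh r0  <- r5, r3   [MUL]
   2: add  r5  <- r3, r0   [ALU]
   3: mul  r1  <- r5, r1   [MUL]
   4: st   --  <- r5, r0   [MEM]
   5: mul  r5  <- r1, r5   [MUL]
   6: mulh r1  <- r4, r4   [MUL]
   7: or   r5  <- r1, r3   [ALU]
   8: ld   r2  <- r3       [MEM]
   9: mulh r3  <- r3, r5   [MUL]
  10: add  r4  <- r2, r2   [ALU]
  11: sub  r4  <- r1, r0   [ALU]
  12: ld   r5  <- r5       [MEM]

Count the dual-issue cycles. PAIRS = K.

0. sll @i0  | WAW r0
1. mulh @i1  | RAW r0
2. add @i2  | RAW r5
3. mul;st @i3/i4  | pair
4. mul @i5  | no-port MUL/MUL
5. mulh @i6  | RAW r1
6. or;ld @i7/i8  | pair
7. mulh;add @i9/i10  | pair
8. sub;ld @i11/i12  | pair

PAIRS = 4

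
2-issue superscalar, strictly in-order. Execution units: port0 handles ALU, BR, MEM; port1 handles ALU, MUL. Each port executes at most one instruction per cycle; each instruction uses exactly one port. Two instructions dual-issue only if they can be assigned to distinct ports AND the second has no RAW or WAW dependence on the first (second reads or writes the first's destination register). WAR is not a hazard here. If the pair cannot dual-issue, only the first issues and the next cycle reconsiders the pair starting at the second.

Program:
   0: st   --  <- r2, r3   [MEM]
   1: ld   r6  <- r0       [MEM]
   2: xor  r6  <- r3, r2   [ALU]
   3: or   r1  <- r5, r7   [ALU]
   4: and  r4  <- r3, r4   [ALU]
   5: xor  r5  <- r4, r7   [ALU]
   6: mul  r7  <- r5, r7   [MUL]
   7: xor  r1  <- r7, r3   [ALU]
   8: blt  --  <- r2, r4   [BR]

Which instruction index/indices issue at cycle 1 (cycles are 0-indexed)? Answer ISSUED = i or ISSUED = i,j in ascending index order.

ISSUED = 1

[0] i0  st  -- no-port MEM/MEM
[1] i1  ld  -- WAW r6
[2] i2&i3  xor;or  -- 2-wide
[3] i4  and  -- RAW r4
[4] i5  xor  -- RAW r5
[5] i6  mul  -- RAW r7
[6] i7&i8  xor;blt  -- 2-wide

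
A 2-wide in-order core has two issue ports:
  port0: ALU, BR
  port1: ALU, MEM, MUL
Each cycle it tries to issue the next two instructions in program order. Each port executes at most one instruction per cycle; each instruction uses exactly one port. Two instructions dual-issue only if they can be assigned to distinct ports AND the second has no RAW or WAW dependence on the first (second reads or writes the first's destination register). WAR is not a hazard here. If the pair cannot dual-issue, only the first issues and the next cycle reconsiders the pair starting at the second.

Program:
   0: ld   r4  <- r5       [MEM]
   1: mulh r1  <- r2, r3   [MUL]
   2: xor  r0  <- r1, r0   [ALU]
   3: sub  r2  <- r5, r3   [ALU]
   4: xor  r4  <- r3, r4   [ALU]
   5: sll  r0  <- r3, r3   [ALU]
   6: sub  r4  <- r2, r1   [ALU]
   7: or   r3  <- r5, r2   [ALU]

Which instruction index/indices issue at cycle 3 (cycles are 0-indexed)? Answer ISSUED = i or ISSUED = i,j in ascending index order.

ISSUED = 4,5

0. ld @i0  | no-port MEM/MUL
1. mulh @i1  | RAW r1
2. xor/sub @i2+i3  | pair
3. xor/sll @i4+i5  | pair
4. sub/or @i6+i7  | pair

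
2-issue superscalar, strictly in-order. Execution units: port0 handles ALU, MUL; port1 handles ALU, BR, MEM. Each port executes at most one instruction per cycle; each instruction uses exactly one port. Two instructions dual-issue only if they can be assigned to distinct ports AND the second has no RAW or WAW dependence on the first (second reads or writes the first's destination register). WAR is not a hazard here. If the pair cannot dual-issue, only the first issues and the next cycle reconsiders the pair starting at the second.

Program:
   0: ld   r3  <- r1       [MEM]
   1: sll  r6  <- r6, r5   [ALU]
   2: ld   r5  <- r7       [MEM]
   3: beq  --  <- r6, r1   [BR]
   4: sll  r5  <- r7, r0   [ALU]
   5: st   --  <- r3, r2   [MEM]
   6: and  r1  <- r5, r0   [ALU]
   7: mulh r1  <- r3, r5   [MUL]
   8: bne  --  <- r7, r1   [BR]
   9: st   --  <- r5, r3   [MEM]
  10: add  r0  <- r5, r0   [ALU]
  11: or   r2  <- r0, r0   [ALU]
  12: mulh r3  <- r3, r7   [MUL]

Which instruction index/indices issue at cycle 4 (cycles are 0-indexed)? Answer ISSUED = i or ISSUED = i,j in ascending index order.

ISSUED = 7

[0] i0+i1  ld.MEM;sll.ALU  -- pair
[1] i2  ld.MEM  -- no-port MEM/BR
[2] i3+i4  beq.BR;sll.ALU  -- pair
[3] i5+i6  st.MEM;and.ALU  -- pair
[4] i7  mulh.MUL  -- RAW r1
[5] i8  bne.BR  -- no-port BR/MEM
[6] i9+i10  st.MEM;add.ALU  -- pair
[7] i11+i12  or.ALU;mulh.MUL  -- pair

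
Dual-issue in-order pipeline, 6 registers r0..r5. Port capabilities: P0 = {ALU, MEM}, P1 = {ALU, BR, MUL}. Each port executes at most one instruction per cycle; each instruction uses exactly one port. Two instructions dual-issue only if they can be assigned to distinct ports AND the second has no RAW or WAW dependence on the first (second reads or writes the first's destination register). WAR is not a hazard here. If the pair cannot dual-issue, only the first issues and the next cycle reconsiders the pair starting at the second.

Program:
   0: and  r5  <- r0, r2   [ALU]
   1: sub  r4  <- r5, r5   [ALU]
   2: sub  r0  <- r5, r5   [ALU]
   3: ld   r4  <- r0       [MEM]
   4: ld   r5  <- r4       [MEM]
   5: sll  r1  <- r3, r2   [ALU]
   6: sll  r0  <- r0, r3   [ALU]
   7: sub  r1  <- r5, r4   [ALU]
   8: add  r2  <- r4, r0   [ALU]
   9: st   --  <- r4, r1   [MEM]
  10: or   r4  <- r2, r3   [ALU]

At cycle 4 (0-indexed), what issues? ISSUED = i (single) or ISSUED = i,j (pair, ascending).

0. and @i0  | RAW r5
1. sub+sub @i1&i2  | dual
2. ld @i3  | no-port MEM/MEM
3. ld+sll @i4&i5  | dual
4. sll+sub @i6&i7  | dual
5. add+st @i8&i9  | dual
6. or @i10  | tail

ISSUED = 6,7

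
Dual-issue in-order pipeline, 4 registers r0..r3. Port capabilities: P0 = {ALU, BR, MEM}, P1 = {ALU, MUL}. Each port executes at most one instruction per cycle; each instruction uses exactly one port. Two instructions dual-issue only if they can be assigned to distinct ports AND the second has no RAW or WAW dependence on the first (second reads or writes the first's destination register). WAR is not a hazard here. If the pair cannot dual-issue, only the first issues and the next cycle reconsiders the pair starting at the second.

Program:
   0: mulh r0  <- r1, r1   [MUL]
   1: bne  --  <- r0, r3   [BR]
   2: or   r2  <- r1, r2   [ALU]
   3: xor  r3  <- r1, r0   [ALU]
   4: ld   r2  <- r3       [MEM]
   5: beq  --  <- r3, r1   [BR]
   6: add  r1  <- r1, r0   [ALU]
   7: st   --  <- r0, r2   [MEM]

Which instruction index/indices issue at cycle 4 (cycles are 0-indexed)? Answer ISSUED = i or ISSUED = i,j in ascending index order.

ISSUED = 5,6

  cy0 -> i0 (mulh) RAW r0
  cy1 -> i1+i2 (bne/or) 2-wide
  cy2 -> i3 (xor) RAW r3
  cy3 -> i4 (ld) no-port MEM/BR
  cy4 -> i5+i6 (beq/add) 2-wide
  cy5 -> i7 (st) tail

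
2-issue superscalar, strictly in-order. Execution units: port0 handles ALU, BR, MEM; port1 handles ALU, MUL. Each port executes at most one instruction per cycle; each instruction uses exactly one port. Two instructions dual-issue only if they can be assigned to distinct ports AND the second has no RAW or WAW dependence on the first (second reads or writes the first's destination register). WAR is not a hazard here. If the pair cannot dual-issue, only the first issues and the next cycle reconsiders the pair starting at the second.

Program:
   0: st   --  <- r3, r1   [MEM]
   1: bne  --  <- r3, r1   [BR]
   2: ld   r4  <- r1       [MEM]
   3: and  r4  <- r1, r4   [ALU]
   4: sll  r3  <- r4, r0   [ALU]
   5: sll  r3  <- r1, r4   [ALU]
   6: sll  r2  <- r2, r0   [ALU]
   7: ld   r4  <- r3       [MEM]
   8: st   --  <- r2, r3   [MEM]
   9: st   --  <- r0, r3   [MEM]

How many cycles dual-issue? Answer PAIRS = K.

0. st.MEM @i0  | no-port MEM/BR
1. bne.BR @i1  | no-port BR/MEM
2. ld.MEM @i2  | RAW+WAW r4
3. and.ALU @i3  | RAW r4
4. sll.ALU @i4  | WAW r3
5. sll.ALU sll.ALU @i5&i6  | 2-wide
6. ld.MEM @i7  | no-port MEM/MEM
7. st.MEM @i8  | no-port MEM/MEM
8. st.MEM @i9  | tail

PAIRS = 1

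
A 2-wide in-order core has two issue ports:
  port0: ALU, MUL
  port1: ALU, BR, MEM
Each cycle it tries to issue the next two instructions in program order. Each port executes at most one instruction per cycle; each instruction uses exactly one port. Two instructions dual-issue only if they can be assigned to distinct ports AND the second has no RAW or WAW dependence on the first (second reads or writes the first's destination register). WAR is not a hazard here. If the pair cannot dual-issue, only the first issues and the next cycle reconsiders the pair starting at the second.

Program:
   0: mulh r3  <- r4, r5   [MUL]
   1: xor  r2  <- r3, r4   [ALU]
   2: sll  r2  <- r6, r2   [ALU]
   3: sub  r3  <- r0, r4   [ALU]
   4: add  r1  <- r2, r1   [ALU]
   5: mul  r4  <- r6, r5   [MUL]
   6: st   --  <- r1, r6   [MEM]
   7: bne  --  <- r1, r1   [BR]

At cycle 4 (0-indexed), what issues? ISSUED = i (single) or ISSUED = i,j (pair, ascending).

c0: i0 mulh.MUL  RAW r3
c1: i1 xor.ALU  RAW+WAW r2
c2: i2/i3 sll.ALU;sub.ALU  dual
c3: i4/i5 add.ALU;mul.MUL  dual
c4: i6 st.MEM  no-port MEM/BR
c5: i7 bne.BR  tail

ISSUED = 6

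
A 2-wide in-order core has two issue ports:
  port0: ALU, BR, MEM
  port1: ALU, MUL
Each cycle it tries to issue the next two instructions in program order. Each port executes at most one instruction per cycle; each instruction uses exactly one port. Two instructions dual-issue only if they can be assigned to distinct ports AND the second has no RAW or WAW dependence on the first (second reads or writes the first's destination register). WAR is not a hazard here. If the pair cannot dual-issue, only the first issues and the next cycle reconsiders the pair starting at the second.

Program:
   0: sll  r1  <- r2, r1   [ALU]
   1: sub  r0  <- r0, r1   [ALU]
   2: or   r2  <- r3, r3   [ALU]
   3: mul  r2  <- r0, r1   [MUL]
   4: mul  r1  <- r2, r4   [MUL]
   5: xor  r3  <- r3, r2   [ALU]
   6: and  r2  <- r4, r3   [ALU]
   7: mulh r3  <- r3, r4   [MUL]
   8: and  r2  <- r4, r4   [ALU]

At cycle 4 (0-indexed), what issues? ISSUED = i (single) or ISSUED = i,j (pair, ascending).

ISSUED = 6,7

  cy0 -> i0 (sll.ALU) RAW r1
  cy1 -> i1/i2 (sub.ALU;or.ALU) pair
  cy2 -> i3 (mul.MUL) no-port MUL/MUL
  cy3 -> i4/i5 (mul.MUL;xor.ALU) pair
  cy4 -> i6/i7 (and.ALU;mulh.MUL) pair
  cy5 -> i8 (and.ALU) tail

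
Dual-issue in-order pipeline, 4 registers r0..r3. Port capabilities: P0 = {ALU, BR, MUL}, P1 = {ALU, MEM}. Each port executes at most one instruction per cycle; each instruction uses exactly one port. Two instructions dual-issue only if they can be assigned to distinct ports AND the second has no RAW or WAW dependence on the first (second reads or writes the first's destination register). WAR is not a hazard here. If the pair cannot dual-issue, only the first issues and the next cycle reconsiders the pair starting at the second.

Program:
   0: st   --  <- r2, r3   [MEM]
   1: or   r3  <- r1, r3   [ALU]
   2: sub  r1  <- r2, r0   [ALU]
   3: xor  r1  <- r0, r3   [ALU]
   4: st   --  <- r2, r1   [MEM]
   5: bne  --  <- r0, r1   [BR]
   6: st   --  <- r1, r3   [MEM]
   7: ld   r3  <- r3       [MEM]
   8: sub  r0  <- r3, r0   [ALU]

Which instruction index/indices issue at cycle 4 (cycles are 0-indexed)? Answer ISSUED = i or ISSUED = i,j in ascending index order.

[0] i0,i1  st+or  -- dual
[1] i2  sub  -- WAW r1
[2] i3  xor  -- RAW r1
[3] i4,i5  st+bne  -- dual
[4] i6  st  -- no-port MEM/MEM
[5] i7  ld  -- RAW r3
[6] i8  sub  -- tail

ISSUED = 6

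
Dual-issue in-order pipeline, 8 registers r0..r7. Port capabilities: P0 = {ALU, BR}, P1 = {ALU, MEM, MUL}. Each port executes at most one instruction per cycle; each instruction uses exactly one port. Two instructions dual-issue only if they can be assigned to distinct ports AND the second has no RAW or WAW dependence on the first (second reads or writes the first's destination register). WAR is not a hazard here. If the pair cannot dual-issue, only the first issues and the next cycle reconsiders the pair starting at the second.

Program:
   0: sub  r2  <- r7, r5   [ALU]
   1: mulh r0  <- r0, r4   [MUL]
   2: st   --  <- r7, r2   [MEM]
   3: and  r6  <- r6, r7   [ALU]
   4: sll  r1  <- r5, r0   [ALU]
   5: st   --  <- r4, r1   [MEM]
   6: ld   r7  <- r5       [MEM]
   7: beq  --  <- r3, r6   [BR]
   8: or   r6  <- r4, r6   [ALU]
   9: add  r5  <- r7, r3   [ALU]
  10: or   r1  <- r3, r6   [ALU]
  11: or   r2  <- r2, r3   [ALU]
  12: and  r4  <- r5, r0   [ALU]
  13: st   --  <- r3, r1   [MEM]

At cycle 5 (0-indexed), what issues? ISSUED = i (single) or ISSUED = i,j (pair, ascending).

c0: i0,i1 sub;mulh  pair
c1: i2,i3 st;and  pair
c2: i4 sll  RAW r1
c3: i5 st  no-port MEM/MEM
c4: i6,i7 ld;beq  pair
c5: i8,i9 or;add  pair
c6: i10,i11 or;or  pair
c7: i12,i13 and;st  pair

ISSUED = 8,9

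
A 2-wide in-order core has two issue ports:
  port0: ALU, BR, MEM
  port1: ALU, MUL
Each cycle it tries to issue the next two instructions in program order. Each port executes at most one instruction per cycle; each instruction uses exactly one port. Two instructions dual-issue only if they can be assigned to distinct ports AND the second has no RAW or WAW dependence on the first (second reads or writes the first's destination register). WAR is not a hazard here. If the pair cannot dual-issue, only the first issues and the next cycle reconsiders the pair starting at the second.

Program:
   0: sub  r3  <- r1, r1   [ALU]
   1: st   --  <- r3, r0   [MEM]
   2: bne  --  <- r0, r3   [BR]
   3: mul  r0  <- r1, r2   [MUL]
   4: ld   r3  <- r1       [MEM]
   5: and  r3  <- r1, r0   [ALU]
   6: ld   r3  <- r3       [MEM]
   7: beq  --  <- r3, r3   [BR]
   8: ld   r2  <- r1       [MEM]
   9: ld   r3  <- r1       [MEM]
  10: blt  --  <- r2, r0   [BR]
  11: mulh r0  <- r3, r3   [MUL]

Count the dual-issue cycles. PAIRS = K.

t=0 i0:sub.ALU ; RAW r3
t=1 i1:st.MEM ; no-port MEM/BR
t=2 i2+i3:bne.BR+mul.MUL ; pair
t=3 i4:ld.MEM ; WAW r3
t=4 i5:and.ALU ; RAW+WAW r3
t=5 i6:ld.MEM ; no-port MEM/BR
t=6 i7:beq.BR ; no-port BR/MEM
t=7 i8:ld.MEM ; no-port MEM/MEM
t=8 i9:ld.MEM ; no-port MEM/BR
t=9 i10+i11:blt.BR+mulh.MUL ; pair

PAIRS = 2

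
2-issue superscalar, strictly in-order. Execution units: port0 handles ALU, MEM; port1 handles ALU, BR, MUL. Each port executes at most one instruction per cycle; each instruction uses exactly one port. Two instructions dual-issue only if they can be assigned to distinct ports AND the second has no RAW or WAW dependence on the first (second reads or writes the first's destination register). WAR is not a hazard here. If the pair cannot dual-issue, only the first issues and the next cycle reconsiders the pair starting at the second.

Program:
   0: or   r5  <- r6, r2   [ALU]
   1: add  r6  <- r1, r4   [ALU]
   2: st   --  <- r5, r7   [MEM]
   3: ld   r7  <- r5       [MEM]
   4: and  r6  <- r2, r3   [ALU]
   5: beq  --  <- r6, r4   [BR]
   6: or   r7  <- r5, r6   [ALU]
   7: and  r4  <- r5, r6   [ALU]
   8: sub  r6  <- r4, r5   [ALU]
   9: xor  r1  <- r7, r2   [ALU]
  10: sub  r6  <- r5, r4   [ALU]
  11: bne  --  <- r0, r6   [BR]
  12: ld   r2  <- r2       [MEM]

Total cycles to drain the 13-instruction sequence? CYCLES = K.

0. or/add @i0,i1  | 2-wide
1. st @i2  | no-port MEM/MEM
2. ld/and @i3,i4  | 2-wide
3. beq/or @i5,i6  | 2-wide
4. and @i7  | RAW r4
5. sub/xor @i8,i9  | 2-wide
6. sub @i10  | RAW r6
7. bne/ld @i11,i12  | 2-wide

CYCLES = 8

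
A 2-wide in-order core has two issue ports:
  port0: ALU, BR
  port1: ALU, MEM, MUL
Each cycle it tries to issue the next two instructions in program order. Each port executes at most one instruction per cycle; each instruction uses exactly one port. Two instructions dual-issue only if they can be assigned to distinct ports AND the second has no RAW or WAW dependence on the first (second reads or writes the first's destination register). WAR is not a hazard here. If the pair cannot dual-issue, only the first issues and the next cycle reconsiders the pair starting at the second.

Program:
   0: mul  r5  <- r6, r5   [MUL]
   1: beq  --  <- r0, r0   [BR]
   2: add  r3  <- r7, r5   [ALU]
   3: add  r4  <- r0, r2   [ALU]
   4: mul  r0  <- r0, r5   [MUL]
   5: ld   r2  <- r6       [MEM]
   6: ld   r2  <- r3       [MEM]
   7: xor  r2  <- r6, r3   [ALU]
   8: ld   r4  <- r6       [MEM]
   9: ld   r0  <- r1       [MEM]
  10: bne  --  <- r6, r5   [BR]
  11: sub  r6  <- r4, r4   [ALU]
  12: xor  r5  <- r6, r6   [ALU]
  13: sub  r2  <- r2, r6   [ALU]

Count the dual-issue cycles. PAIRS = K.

#0 head=0: mul;beq i0,i1 dual
#1 head=2: add;add i2,i3 dual
#2 head=4: mul i4 no-port MUL/MEM
#3 head=5: ld i5 no-port MEM/MEM
#4 head=6: ld i6 WAW r2
#5 head=7: xor;ld i7,i8 dual
#6 head=9: ld;bne i9,i10 dual
#7 head=11: sub i11 RAW r6
#8 head=12: xor;sub i12,i13 dual

PAIRS = 5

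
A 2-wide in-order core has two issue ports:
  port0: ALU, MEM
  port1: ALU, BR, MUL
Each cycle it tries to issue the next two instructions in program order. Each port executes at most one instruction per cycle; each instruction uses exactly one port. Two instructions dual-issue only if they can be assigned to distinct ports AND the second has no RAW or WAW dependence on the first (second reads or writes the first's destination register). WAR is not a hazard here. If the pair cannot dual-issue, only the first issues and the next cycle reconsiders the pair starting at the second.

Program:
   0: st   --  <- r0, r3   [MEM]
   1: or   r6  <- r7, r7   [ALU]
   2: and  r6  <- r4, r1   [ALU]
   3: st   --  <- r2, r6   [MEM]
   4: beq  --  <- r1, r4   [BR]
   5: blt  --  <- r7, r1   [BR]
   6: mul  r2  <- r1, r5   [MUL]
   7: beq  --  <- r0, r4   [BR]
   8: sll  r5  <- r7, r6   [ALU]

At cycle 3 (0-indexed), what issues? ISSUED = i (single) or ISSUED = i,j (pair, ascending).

[0] i0/i1  st;or  -- 2-wide
[1] i2  and  -- RAW r6
[2] i3/i4  st;beq  -- 2-wide
[3] i5  blt  -- no-port BR/MUL
[4] i6  mul  -- no-port MUL/BR
[5] i7/i8  beq;sll  -- 2-wide

ISSUED = 5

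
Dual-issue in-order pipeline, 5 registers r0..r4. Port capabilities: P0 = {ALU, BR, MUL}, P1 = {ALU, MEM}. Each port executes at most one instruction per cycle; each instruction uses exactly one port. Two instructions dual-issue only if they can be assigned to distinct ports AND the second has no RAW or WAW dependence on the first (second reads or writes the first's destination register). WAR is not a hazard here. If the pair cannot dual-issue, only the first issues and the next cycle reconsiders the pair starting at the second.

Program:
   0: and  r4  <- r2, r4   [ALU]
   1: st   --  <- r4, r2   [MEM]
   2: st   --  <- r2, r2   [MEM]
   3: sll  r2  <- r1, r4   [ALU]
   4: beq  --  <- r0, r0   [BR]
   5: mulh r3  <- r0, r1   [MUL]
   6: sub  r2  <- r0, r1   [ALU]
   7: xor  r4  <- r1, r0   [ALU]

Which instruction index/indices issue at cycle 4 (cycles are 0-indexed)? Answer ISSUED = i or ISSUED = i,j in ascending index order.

ISSUED = 5,6

t=0 i0:and ; RAW r4
t=1 i1:st ; no-port MEM/MEM
t=2 i2,i3:st/sll ; 2-wide
t=3 i4:beq ; no-port BR/MUL
t=4 i5,i6:mulh/sub ; 2-wide
t=5 i7:xor ; tail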